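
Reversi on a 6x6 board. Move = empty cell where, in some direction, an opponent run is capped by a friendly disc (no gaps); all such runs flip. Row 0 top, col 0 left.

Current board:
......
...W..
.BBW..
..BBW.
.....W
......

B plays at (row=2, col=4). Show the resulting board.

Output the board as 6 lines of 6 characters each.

Place B at (2,4); scan 8 dirs for brackets.
Dir NW: opp run (1,3), next='.' -> no flip
Dir N: first cell '.' (not opp) -> no flip
Dir NE: first cell '.' (not opp) -> no flip
Dir W: opp run (2,3) capped by B -> flip
Dir E: first cell '.' (not opp) -> no flip
Dir SW: first cell 'B' (not opp) -> no flip
Dir S: opp run (3,4), next='.' -> no flip
Dir SE: first cell '.' (not opp) -> no flip
All flips: (2,3)

Answer: ......
...W..
.BBBB.
..BBW.
.....W
......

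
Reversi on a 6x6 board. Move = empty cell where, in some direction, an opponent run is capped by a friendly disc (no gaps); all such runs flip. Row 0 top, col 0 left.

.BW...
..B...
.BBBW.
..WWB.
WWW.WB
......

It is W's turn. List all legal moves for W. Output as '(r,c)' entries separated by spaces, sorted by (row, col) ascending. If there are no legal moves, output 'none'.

(0,0): flips 1 -> legal
(0,3): no bracket -> illegal
(1,0): flips 1 -> legal
(1,1): flips 1 -> legal
(1,3): flips 1 -> legal
(1,4): flips 1 -> legal
(2,0): flips 3 -> legal
(2,5): no bracket -> illegal
(3,0): no bracket -> illegal
(3,1): no bracket -> illegal
(3,5): flips 1 -> legal
(4,3): no bracket -> illegal
(5,4): no bracket -> illegal
(5,5): no bracket -> illegal

Answer: (0,0) (1,0) (1,1) (1,3) (1,4) (2,0) (3,5)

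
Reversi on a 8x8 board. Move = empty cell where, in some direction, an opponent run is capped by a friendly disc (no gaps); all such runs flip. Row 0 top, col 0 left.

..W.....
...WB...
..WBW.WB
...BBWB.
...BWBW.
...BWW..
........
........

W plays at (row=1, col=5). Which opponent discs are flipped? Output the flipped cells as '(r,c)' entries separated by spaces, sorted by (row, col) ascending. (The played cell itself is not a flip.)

Answer: (1,4)

Derivation:
Dir NW: first cell '.' (not opp) -> no flip
Dir N: first cell '.' (not opp) -> no flip
Dir NE: first cell '.' (not opp) -> no flip
Dir W: opp run (1,4) capped by W -> flip
Dir E: first cell '.' (not opp) -> no flip
Dir SW: first cell 'W' (not opp) -> no flip
Dir S: first cell '.' (not opp) -> no flip
Dir SE: first cell 'W' (not opp) -> no flip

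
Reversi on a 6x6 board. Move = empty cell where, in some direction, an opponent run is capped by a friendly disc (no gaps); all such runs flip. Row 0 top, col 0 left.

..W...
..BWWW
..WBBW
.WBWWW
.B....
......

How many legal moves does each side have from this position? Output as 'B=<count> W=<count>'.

-- B to move --
(0,1): no bracket -> illegal
(0,3): flips 1 -> legal
(0,4): flips 1 -> legal
(0,5): flips 1 -> legal
(1,1): no bracket -> illegal
(2,0): no bracket -> illegal
(2,1): flips 2 -> legal
(3,0): flips 1 -> legal
(4,0): no bracket -> illegal
(4,2): flips 1 -> legal
(4,3): flips 1 -> legal
(4,4): flips 1 -> legal
(4,5): flips 1 -> legal
B mobility = 9
-- W to move --
(0,1): flips 2 -> legal
(0,3): no bracket -> illegal
(1,1): flips 1 -> legal
(2,1): no bracket -> illegal
(3,0): no bracket -> illegal
(4,0): no bracket -> illegal
(4,2): flips 1 -> legal
(4,3): no bracket -> illegal
(5,0): flips 3 -> legal
(5,1): flips 1 -> legal
(5,2): no bracket -> illegal
W mobility = 5

Answer: B=9 W=5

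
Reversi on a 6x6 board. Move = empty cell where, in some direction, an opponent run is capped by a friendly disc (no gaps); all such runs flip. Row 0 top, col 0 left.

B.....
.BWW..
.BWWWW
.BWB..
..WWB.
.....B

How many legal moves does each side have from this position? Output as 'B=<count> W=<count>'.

-- B to move --
(0,1): no bracket -> illegal
(0,2): no bracket -> illegal
(0,3): flips 3 -> legal
(0,4): flips 2 -> legal
(1,4): flips 2 -> legal
(1,5): flips 1 -> legal
(3,4): no bracket -> illegal
(3,5): no bracket -> illegal
(4,1): flips 2 -> legal
(5,1): flips 1 -> legal
(5,2): no bracket -> illegal
(5,3): flips 2 -> legal
(5,4): flips 2 -> legal
B mobility = 8
-- W to move --
(0,1): no bracket -> illegal
(0,2): no bracket -> illegal
(1,0): flips 2 -> legal
(2,0): flips 2 -> legal
(3,0): flips 2 -> legal
(3,4): flips 1 -> legal
(3,5): no bracket -> illegal
(4,0): flips 1 -> legal
(4,1): no bracket -> illegal
(4,5): flips 1 -> legal
(5,3): no bracket -> illegal
(5,4): no bracket -> illegal
W mobility = 6

Answer: B=8 W=6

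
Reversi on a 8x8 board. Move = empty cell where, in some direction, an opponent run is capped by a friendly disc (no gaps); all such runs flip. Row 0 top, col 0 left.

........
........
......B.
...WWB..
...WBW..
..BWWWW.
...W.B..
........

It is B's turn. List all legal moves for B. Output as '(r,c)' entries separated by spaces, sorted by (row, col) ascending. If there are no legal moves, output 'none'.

(2,2): flips 1 -> legal
(2,3): no bracket -> illegal
(2,4): flips 1 -> legal
(2,5): flips 2 -> legal
(3,2): flips 4 -> legal
(3,6): no bracket -> illegal
(4,2): flips 1 -> legal
(4,6): flips 1 -> legal
(4,7): flips 1 -> legal
(5,7): flips 4 -> legal
(6,2): flips 1 -> legal
(6,4): flips 1 -> legal
(6,6): flips 1 -> legal
(6,7): no bracket -> illegal
(7,2): no bracket -> illegal
(7,3): no bracket -> illegal
(7,4): flips 1 -> legal

Answer: (2,2) (2,4) (2,5) (3,2) (4,2) (4,6) (4,7) (5,7) (6,2) (6,4) (6,6) (7,4)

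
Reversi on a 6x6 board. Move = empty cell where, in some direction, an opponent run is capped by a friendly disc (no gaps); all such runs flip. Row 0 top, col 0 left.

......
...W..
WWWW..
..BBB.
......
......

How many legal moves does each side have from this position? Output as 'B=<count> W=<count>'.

-- B to move --
(0,2): no bracket -> illegal
(0,3): flips 2 -> legal
(0,4): no bracket -> illegal
(1,0): flips 1 -> legal
(1,1): flips 1 -> legal
(1,2): flips 2 -> legal
(1,4): flips 1 -> legal
(2,4): no bracket -> illegal
(3,0): no bracket -> illegal
(3,1): no bracket -> illegal
B mobility = 5
-- W to move --
(2,4): no bracket -> illegal
(2,5): no bracket -> illegal
(3,1): no bracket -> illegal
(3,5): no bracket -> illegal
(4,1): flips 1 -> legal
(4,2): flips 1 -> legal
(4,3): flips 2 -> legal
(4,4): flips 1 -> legal
(4,5): flips 1 -> legal
W mobility = 5

Answer: B=5 W=5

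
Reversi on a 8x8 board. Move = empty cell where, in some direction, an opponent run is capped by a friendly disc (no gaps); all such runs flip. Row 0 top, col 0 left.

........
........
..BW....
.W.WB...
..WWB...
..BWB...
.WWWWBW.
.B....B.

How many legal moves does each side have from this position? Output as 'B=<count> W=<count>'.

-- B to move --
(1,2): flips 1 -> legal
(1,3): no bracket -> illegal
(1,4): no bracket -> illegal
(2,0): no bracket -> illegal
(2,1): no bracket -> illegal
(2,4): flips 1 -> legal
(3,0): no bracket -> illegal
(3,2): flips 3 -> legal
(4,0): flips 1 -> legal
(4,1): flips 2 -> legal
(5,0): no bracket -> illegal
(5,1): flips 1 -> legal
(5,5): no bracket -> illegal
(5,6): flips 1 -> legal
(5,7): no bracket -> illegal
(6,0): flips 4 -> legal
(6,7): flips 1 -> legal
(7,0): flips 1 -> legal
(7,2): flips 2 -> legal
(7,3): no bracket -> illegal
(7,4): flips 2 -> legal
(7,5): no bracket -> illegal
(7,7): no bracket -> illegal
B mobility = 12
-- W to move --
(1,1): flips 1 -> legal
(1,2): no bracket -> illegal
(1,3): flips 1 -> legal
(2,1): flips 1 -> legal
(2,4): flips 3 -> legal
(2,5): flips 1 -> legal
(3,2): no bracket -> illegal
(3,5): flips 2 -> legal
(4,1): flips 1 -> legal
(4,5): flips 3 -> legal
(5,1): flips 1 -> legal
(5,5): flips 2 -> legal
(5,6): no bracket -> illegal
(6,0): no bracket -> illegal
(6,7): no bracket -> illegal
(7,0): no bracket -> illegal
(7,2): no bracket -> illegal
(7,4): no bracket -> illegal
(7,5): no bracket -> illegal
(7,7): no bracket -> illegal
W mobility = 10

Answer: B=12 W=10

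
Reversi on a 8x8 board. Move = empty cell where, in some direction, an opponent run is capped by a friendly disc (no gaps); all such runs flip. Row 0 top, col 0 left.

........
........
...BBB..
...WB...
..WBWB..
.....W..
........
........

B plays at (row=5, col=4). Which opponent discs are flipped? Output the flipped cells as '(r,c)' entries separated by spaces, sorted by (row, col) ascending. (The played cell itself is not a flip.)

Answer: (4,4)

Derivation:
Dir NW: first cell 'B' (not opp) -> no flip
Dir N: opp run (4,4) capped by B -> flip
Dir NE: first cell 'B' (not opp) -> no flip
Dir W: first cell '.' (not opp) -> no flip
Dir E: opp run (5,5), next='.' -> no flip
Dir SW: first cell '.' (not opp) -> no flip
Dir S: first cell '.' (not opp) -> no flip
Dir SE: first cell '.' (not opp) -> no flip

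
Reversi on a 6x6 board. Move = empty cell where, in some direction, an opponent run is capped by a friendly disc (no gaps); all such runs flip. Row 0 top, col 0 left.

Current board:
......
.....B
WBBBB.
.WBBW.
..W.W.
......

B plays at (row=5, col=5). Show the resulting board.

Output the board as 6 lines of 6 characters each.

Answer: ......
.....B
WBBBB.
.WBBW.
..W.B.
.....B

Derivation:
Place B at (5,5); scan 8 dirs for brackets.
Dir NW: opp run (4,4) capped by B -> flip
Dir N: first cell '.' (not opp) -> no flip
Dir NE: edge -> no flip
Dir W: first cell '.' (not opp) -> no flip
Dir E: edge -> no flip
Dir SW: edge -> no flip
Dir S: edge -> no flip
Dir SE: edge -> no flip
All flips: (4,4)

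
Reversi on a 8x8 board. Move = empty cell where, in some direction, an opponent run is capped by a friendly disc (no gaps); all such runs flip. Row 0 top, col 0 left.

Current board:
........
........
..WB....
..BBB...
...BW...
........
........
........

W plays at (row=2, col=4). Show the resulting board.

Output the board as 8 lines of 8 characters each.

Place W at (2,4); scan 8 dirs for brackets.
Dir NW: first cell '.' (not opp) -> no flip
Dir N: first cell '.' (not opp) -> no flip
Dir NE: first cell '.' (not opp) -> no flip
Dir W: opp run (2,3) capped by W -> flip
Dir E: first cell '.' (not opp) -> no flip
Dir SW: opp run (3,3), next='.' -> no flip
Dir S: opp run (3,4) capped by W -> flip
Dir SE: first cell '.' (not opp) -> no flip
All flips: (2,3) (3,4)

Answer: ........
........
..WWW...
..BBW...
...BW...
........
........
........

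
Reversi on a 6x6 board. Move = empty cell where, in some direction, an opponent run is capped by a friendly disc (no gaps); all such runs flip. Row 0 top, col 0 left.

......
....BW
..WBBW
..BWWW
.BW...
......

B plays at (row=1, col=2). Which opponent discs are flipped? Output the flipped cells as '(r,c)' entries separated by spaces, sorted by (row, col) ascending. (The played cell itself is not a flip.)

Answer: (2,2)

Derivation:
Dir NW: first cell '.' (not opp) -> no flip
Dir N: first cell '.' (not opp) -> no flip
Dir NE: first cell '.' (not opp) -> no flip
Dir W: first cell '.' (not opp) -> no flip
Dir E: first cell '.' (not opp) -> no flip
Dir SW: first cell '.' (not opp) -> no flip
Dir S: opp run (2,2) capped by B -> flip
Dir SE: first cell 'B' (not opp) -> no flip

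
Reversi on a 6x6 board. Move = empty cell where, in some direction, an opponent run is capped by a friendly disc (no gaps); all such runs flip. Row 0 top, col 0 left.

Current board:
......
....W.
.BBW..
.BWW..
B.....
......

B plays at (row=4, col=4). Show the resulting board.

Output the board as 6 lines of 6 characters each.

Place B at (4,4); scan 8 dirs for brackets.
Dir NW: opp run (3,3) capped by B -> flip
Dir N: first cell '.' (not opp) -> no flip
Dir NE: first cell '.' (not opp) -> no flip
Dir W: first cell '.' (not opp) -> no flip
Dir E: first cell '.' (not opp) -> no flip
Dir SW: first cell '.' (not opp) -> no flip
Dir S: first cell '.' (not opp) -> no flip
Dir SE: first cell '.' (not opp) -> no flip
All flips: (3,3)

Answer: ......
....W.
.BBW..
.BWB..
B...B.
......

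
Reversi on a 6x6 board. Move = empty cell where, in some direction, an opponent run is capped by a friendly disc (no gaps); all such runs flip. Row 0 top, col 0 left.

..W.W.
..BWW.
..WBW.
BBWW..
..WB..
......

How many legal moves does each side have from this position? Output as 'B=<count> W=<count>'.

-- B to move --
(0,1): no bracket -> illegal
(0,3): flips 1 -> legal
(0,5): flips 1 -> legal
(1,1): no bracket -> illegal
(1,5): flips 2 -> legal
(2,1): flips 2 -> legal
(2,5): flips 1 -> legal
(3,4): flips 2 -> legal
(3,5): no bracket -> illegal
(4,1): flips 2 -> legal
(4,4): no bracket -> illegal
(5,1): no bracket -> illegal
(5,2): flips 3 -> legal
(5,3): flips 1 -> legal
B mobility = 9
-- W to move --
(0,1): no bracket -> illegal
(0,3): no bracket -> illegal
(1,1): flips 1 -> legal
(2,0): flips 1 -> legal
(2,1): no bracket -> illegal
(3,4): no bracket -> illegal
(4,0): flips 1 -> legal
(4,1): no bracket -> illegal
(4,4): flips 1 -> legal
(5,2): no bracket -> illegal
(5,3): flips 1 -> legal
(5,4): flips 1 -> legal
W mobility = 6

Answer: B=9 W=6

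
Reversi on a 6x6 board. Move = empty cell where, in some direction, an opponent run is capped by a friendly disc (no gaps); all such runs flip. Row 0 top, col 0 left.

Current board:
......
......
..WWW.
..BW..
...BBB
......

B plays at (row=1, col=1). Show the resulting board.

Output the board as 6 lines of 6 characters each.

Place B at (1,1); scan 8 dirs for brackets.
Dir NW: first cell '.' (not opp) -> no flip
Dir N: first cell '.' (not opp) -> no flip
Dir NE: first cell '.' (not opp) -> no flip
Dir W: first cell '.' (not opp) -> no flip
Dir E: first cell '.' (not opp) -> no flip
Dir SW: first cell '.' (not opp) -> no flip
Dir S: first cell '.' (not opp) -> no flip
Dir SE: opp run (2,2) (3,3) capped by B -> flip
All flips: (2,2) (3,3)

Answer: ......
.B....
..BWW.
..BB..
...BBB
......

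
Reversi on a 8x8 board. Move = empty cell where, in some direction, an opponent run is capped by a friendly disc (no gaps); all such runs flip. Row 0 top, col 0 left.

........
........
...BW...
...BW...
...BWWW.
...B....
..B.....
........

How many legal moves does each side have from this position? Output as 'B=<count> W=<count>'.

Answer: B=6 W=6

Derivation:
-- B to move --
(1,3): no bracket -> illegal
(1,4): no bracket -> illegal
(1,5): flips 1 -> legal
(2,5): flips 2 -> legal
(3,5): flips 2 -> legal
(3,6): no bracket -> illegal
(3,7): no bracket -> illegal
(4,7): flips 3 -> legal
(5,4): no bracket -> illegal
(5,5): flips 1 -> legal
(5,6): flips 2 -> legal
(5,7): no bracket -> illegal
B mobility = 6
-- W to move --
(1,2): flips 1 -> legal
(1,3): no bracket -> illegal
(1,4): no bracket -> illegal
(2,2): flips 2 -> legal
(3,2): flips 1 -> legal
(4,2): flips 2 -> legal
(5,1): no bracket -> illegal
(5,2): flips 1 -> legal
(5,4): no bracket -> illegal
(6,1): no bracket -> illegal
(6,3): no bracket -> illegal
(6,4): no bracket -> illegal
(7,1): flips 2 -> legal
(7,2): no bracket -> illegal
(7,3): no bracket -> illegal
W mobility = 6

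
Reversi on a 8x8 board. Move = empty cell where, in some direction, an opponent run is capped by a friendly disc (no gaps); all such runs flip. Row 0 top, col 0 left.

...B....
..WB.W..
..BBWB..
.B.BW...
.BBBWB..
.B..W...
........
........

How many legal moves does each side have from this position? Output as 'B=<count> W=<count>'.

-- B to move --
(0,1): flips 1 -> legal
(0,2): flips 1 -> legal
(0,4): no bracket -> illegal
(0,5): flips 1 -> legal
(0,6): flips 2 -> legal
(1,1): flips 1 -> legal
(1,4): no bracket -> illegal
(1,6): no bracket -> illegal
(2,1): flips 1 -> legal
(2,6): no bracket -> illegal
(3,5): flips 2 -> legal
(5,3): no bracket -> illegal
(5,5): flips 1 -> legal
(6,3): flips 1 -> legal
(6,4): no bracket -> illegal
(6,5): flips 1 -> legal
B mobility = 10
-- W to move --
(0,2): flips 1 -> legal
(0,4): no bracket -> illegal
(1,1): flips 2 -> legal
(1,4): flips 1 -> legal
(1,6): flips 1 -> legal
(2,0): no bracket -> illegal
(2,1): flips 2 -> legal
(2,6): flips 1 -> legal
(3,0): no bracket -> illegal
(3,2): flips 3 -> legal
(3,5): flips 1 -> legal
(3,6): flips 1 -> legal
(4,0): flips 3 -> legal
(4,6): flips 1 -> legal
(5,0): no bracket -> illegal
(5,2): flips 1 -> legal
(5,3): no bracket -> illegal
(5,5): no bracket -> illegal
(5,6): flips 1 -> legal
(6,0): flips 3 -> legal
(6,1): no bracket -> illegal
(6,2): no bracket -> illegal
W mobility = 14

Answer: B=10 W=14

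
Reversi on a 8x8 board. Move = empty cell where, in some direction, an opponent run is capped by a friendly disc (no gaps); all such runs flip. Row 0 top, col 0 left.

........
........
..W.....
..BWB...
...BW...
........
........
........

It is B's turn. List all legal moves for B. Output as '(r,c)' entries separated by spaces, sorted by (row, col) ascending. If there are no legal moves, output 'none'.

(1,1): no bracket -> illegal
(1,2): flips 1 -> legal
(1,3): no bracket -> illegal
(2,1): no bracket -> illegal
(2,3): flips 1 -> legal
(2,4): no bracket -> illegal
(3,1): no bracket -> illegal
(3,5): no bracket -> illegal
(4,2): no bracket -> illegal
(4,5): flips 1 -> legal
(5,3): no bracket -> illegal
(5,4): flips 1 -> legal
(5,5): no bracket -> illegal

Answer: (1,2) (2,3) (4,5) (5,4)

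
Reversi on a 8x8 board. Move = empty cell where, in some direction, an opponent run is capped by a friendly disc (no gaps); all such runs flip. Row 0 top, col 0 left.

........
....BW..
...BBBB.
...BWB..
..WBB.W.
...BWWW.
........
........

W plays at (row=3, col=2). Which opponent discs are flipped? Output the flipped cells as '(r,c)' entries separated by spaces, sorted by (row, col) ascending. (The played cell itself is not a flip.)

Dir NW: first cell '.' (not opp) -> no flip
Dir N: first cell '.' (not opp) -> no flip
Dir NE: opp run (2,3) (1,4), next='.' -> no flip
Dir W: first cell '.' (not opp) -> no flip
Dir E: opp run (3,3) capped by W -> flip
Dir SW: first cell '.' (not opp) -> no flip
Dir S: first cell 'W' (not opp) -> no flip
Dir SE: opp run (4,3) capped by W -> flip

Answer: (3,3) (4,3)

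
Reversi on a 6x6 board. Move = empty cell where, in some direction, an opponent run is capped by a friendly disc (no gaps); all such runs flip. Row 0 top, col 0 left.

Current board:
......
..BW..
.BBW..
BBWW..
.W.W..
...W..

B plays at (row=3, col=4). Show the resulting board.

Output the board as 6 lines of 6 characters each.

Place B at (3,4); scan 8 dirs for brackets.
Dir NW: opp run (2,3) capped by B -> flip
Dir N: first cell '.' (not opp) -> no flip
Dir NE: first cell '.' (not opp) -> no flip
Dir W: opp run (3,3) (3,2) capped by B -> flip
Dir E: first cell '.' (not opp) -> no flip
Dir SW: opp run (4,3), next='.' -> no flip
Dir S: first cell '.' (not opp) -> no flip
Dir SE: first cell '.' (not opp) -> no flip
All flips: (2,3) (3,2) (3,3)

Answer: ......
..BW..
.BBB..
BBBBB.
.W.W..
...W..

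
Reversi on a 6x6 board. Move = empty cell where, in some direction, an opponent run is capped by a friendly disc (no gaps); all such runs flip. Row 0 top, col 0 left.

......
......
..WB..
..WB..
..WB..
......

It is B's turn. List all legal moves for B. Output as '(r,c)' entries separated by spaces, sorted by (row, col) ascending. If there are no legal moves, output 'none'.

(1,1): flips 1 -> legal
(1,2): no bracket -> illegal
(1,3): no bracket -> illegal
(2,1): flips 2 -> legal
(3,1): flips 1 -> legal
(4,1): flips 2 -> legal
(5,1): flips 1 -> legal
(5,2): no bracket -> illegal
(5,3): no bracket -> illegal

Answer: (1,1) (2,1) (3,1) (4,1) (5,1)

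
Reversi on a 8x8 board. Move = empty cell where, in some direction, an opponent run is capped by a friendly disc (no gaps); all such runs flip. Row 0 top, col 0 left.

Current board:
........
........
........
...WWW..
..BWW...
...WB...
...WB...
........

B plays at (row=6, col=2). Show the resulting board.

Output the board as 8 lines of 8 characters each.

Place B at (6,2); scan 8 dirs for brackets.
Dir NW: first cell '.' (not opp) -> no flip
Dir N: first cell '.' (not opp) -> no flip
Dir NE: opp run (5,3) (4,4) (3,5), next='.' -> no flip
Dir W: first cell '.' (not opp) -> no flip
Dir E: opp run (6,3) capped by B -> flip
Dir SW: first cell '.' (not opp) -> no flip
Dir S: first cell '.' (not opp) -> no flip
Dir SE: first cell '.' (not opp) -> no flip
All flips: (6,3)

Answer: ........
........
........
...WWW..
..BWW...
...WB...
..BBB...
........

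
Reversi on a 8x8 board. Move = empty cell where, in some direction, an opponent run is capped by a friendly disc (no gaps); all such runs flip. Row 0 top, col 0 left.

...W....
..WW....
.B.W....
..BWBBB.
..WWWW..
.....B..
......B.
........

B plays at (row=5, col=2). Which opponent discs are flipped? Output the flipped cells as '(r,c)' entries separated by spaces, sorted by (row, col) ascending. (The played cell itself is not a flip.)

Dir NW: first cell '.' (not opp) -> no flip
Dir N: opp run (4,2) capped by B -> flip
Dir NE: opp run (4,3) capped by B -> flip
Dir W: first cell '.' (not opp) -> no flip
Dir E: first cell '.' (not opp) -> no flip
Dir SW: first cell '.' (not opp) -> no flip
Dir S: first cell '.' (not opp) -> no flip
Dir SE: first cell '.' (not opp) -> no flip

Answer: (4,2) (4,3)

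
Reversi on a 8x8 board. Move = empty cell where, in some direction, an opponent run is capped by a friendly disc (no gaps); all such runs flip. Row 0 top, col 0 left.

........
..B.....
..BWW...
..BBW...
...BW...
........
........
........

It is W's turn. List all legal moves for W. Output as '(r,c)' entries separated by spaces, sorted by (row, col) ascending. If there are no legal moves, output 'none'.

(0,1): flips 1 -> legal
(0,2): no bracket -> illegal
(0,3): no bracket -> illegal
(1,1): flips 2 -> legal
(1,3): no bracket -> illegal
(2,1): flips 1 -> legal
(3,1): flips 2 -> legal
(4,1): flips 1 -> legal
(4,2): flips 2 -> legal
(5,2): flips 1 -> legal
(5,3): flips 2 -> legal
(5,4): no bracket -> illegal

Answer: (0,1) (1,1) (2,1) (3,1) (4,1) (4,2) (5,2) (5,3)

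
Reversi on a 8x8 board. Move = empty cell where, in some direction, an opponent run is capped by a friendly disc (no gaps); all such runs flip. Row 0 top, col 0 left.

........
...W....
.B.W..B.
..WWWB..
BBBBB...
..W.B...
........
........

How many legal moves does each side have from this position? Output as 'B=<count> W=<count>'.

Answer: B=9 W=9

Derivation:
-- B to move --
(0,2): no bracket -> illegal
(0,3): flips 3 -> legal
(0,4): no bracket -> illegal
(1,2): no bracket -> illegal
(1,4): flips 2 -> legal
(2,2): flips 2 -> legal
(2,4): flips 2 -> legal
(2,5): flips 1 -> legal
(3,1): flips 3 -> legal
(4,5): no bracket -> illegal
(5,1): no bracket -> illegal
(5,3): no bracket -> illegal
(6,1): flips 1 -> legal
(6,2): flips 1 -> legal
(6,3): flips 1 -> legal
B mobility = 9
-- W to move --
(1,0): flips 1 -> legal
(1,1): no bracket -> illegal
(1,2): no bracket -> illegal
(1,5): no bracket -> illegal
(1,6): no bracket -> illegal
(1,7): no bracket -> illegal
(2,0): no bracket -> illegal
(2,2): no bracket -> illegal
(2,4): no bracket -> illegal
(2,5): no bracket -> illegal
(2,7): no bracket -> illegal
(3,0): flips 1 -> legal
(3,1): no bracket -> illegal
(3,6): flips 1 -> legal
(3,7): no bracket -> illegal
(4,5): no bracket -> illegal
(4,6): no bracket -> illegal
(5,0): flips 1 -> legal
(5,1): flips 1 -> legal
(5,3): flips 1 -> legal
(5,5): flips 1 -> legal
(6,3): no bracket -> illegal
(6,4): flips 2 -> legal
(6,5): flips 2 -> legal
W mobility = 9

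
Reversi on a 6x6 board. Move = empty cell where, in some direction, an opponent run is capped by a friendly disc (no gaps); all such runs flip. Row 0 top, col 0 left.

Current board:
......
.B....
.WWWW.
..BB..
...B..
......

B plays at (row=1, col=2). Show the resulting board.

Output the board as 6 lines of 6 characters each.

Answer: ......
.BB...
.WBWW.
..BB..
...B..
......

Derivation:
Place B at (1,2); scan 8 dirs for brackets.
Dir NW: first cell '.' (not opp) -> no flip
Dir N: first cell '.' (not opp) -> no flip
Dir NE: first cell '.' (not opp) -> no flip
Dir W: first cell 'B' (not opp) -> no flip
Dir E: first cell '.' (not opp) -> no flip
Dir SW: opp run (2,1), next='.' -> no flip
Dir S: opp run (2,2) capped by B -> flip
Dir SE: opp run (2,3), next='.' -> no flip
All flips: (2,2)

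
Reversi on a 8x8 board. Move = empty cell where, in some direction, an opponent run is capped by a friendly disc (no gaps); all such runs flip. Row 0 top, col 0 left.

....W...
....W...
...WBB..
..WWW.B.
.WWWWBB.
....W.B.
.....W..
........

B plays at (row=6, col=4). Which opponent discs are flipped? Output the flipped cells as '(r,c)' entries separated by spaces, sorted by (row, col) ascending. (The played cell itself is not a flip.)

Dir NW: first cell '.' (not opp) -> no flip
Dir N: opp run (5,4) (4,4) (3,4) capped by B -> flip
Dir NE: first cell '.' (not opp) -> no flip
Dir W: first cell '.' (not opp) -> no flip
Dir E: opp run (6,5), next='.' -> no flip
Dir SW: first cell '.' (not opp) -> no flip
Dir S: first cell '.' (not opp) -> no flip
Dir SE: first cell '.' (not opp) -> no flip

Answer: (3,4) (4,4) (5,4)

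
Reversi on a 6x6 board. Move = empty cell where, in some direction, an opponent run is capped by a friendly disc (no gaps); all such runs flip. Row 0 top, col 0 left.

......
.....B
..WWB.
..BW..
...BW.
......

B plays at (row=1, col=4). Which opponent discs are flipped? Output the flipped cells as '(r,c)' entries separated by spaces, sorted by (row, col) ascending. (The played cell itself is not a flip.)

Dir NW: first cell '.' (not opp) -> no flip
Dir N: first cell '.' (not opp) -> no flip
Dir NE: first cell '.' (not opp) -> no flip
Dir W: first cell '.' (not opp) -> no flip
Dir E: first cell 'B' (not opp) -> no flip
Dir SW: opp run (2,3) capped by B -> flip
Dir S: first cell 'B' (not opp) -> no flip
Dir SE: first cell '.' (not opp) -> no flip

Answer: (2,3)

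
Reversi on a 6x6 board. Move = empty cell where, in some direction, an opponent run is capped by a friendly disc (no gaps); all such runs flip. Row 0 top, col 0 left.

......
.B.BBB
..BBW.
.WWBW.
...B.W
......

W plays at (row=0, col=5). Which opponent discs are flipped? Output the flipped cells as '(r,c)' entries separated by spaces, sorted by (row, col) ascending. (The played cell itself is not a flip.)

Answer: (1,4) (2,3)

Derivation:
Dir NW: edge -> no flip
Dir N: edge -> no flip
Dir NE: edge -> no flip
Dir W: first cell '.' (not opp) -> no flip
Dir E: edge -> no flip
Dir SW: opp run (1,4) (2,3) capped by W -> flip
Dir S: opp run (1,5), next='.' -> no flip
Dir SE: edge -> no flip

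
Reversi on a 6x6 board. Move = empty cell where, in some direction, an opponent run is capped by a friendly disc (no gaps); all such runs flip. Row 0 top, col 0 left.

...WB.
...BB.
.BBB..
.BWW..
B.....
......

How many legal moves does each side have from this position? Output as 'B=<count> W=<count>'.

Answer: B=6 W=6

Derivation:
-- B to move --
(0,2): flips 1 -> legal
(1,2): no bracket -> illegal
(2,4): no bracket -> illegal
(3,4): flips 2 -> legal
(4,1): flips 1 -> legal
(4,2): flips 1 -> legal
(4,3): flips 2 -> legal
(4,4): flips 1 -> legal
B mobility = 6
-- W to move --
(0,2): no bracket -> illegal
(0,5): flips 3 -> legal
(1,0): flips 1 -> legal
(1,1): flips 1 -> legal
(1,2): flips 1 -> legal
(1,5): no bracket -> illegal
(2,0): no bracket -> illegal
(2,4): no bracket -> illegal
(2,5): flips 1 -> legal
(3,0): flips 1 -> legal
(3,4): no bracket -> illegal
(4,1): no bracket -> illegal
(4,2): no bracket -> illegal
(5,0): no bracket -> illegal
(5,1): no bracket -> illegal
W mobility = 6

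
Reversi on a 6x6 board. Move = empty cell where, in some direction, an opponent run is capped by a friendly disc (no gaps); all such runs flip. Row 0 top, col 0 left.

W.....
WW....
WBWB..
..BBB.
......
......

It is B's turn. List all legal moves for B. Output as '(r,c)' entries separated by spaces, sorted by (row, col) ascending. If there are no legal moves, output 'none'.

(0,1): flips 1 -> legal
(0,2): no bracket -> illegal
(1,2): flips 1 -> legal
(1,3): no bracket -> illegal
(3,0): no bracket -> illegal
(3,1): no bracket -> illegal

Answer: (0,1) (1,2)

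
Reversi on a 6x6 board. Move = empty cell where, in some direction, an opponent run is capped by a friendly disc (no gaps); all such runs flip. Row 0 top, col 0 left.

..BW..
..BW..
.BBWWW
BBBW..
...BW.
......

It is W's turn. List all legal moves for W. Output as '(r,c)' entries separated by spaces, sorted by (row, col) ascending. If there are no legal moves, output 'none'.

Answer: (0,1) (1,1) (2,0) (4,0) (4,1) (4,2) (5,3)

Derivation:
(0,1): flips 2 -> legal
(1,0): no bracket -> illegal
(1,1): flips 2 -> legal
(2,0): flips 2 -> legal
(3,4): no bracket -> illegal
(4,0): flips 2 -> legal
(4,1): flips 1 -> legal
(4,2): flips 1 -> legal
(5,2): no bracket -> illegal
(5,3): flips 1 -> legal
(5,4): no bracket -> illegal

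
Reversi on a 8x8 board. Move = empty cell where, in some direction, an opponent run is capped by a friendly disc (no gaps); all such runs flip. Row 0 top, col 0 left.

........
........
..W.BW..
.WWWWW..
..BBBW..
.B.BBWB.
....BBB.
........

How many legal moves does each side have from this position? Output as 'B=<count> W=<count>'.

Answer: B=10 W=16

Derivation:
-- B to move --
(1,1): flips 2 -> legal
(1,2): flips 2 -> legal
(1,3): no bracket -> illegal
(1,4): no bracket -> illegal
(1,5): flips 4 -> legal
(1,6): flips 2 -> legal
(2,0): flips 1 -> legal
(2,1): flips 1 -> legal
(2,3): flips 3 -> legal
(2,6): flips 2 -> legal
(3,0): no bracket -> illegal
(3,6): flips 1 -> legal
(4,0): no bracket -> illegal
(4,1): no bracket -> illegal
(4,6): flips 3 -> legal
B mobility = 10
-- W to move --
(1,3): flips 1 -> legal
(1,4): flips 1 -> legal
(1,5): flips 1 -> legal
(2,3): flips 1 -> legal
(4,0): no bracket -> illegal
(4,1): flips 3 -> legal
(4,6): no bracket -> illegal
(4,7): no bracket -> illegal
(5,0): no bracket -> illegal
(5,2): flips 4 -> legal
(5,7): flips 1 -> legal
(6,0): flips 2 -> legal
(6,1): no bracket -> illegal
(6,2): flips 2 -> legal
(6,3): flips 3 -> legal
(6,7): flips 1 -> legal
(7,3): flips 1 -> legal
(7,4): flips 3 -> legal
(7,5): flips 4 -> legal
(7,6): flips 3 -> legal
(7,7): flips 1 -> legal
W mobility = 16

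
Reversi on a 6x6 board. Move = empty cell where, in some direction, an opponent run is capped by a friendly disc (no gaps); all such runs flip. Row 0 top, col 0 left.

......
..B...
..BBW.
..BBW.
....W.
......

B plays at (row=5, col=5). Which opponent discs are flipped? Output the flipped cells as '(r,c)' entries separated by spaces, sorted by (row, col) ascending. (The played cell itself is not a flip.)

Answer: (4,4)

Derivation:
Dir NW: opp run (4,4) capped by B -> flip
Dir N: first cell '.' (not opp) -> no flip
Dir NE: edge -> no flip
Dir W: first cell '.' (not opp) -> no flip
Dir E: edge -> no flip
Dir SW: edge -> no flip
Dir S: edge -> no flip
Dir SE: edge -> no flip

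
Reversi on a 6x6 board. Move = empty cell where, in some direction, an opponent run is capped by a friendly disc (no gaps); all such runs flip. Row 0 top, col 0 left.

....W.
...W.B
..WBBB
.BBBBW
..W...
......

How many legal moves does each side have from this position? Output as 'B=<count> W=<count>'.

Answer: B=9 W=6

Derivation:
-- B to move --
(0,2): flips 1 -> legal
(0,3): flips 1 -> legal
(0,5): no bracket -> illegal
(1,1): flips 1 -> legal
(1,2): flips 1 -> legal
(1,4): no bracket -> illegal
(2,1): flips 1 -> legal
(4,1): no bracket -> illegal
(4,3): no bracket -> illegal
(4,4): no bracket -> illegal
(4,5): flips 1 -> legal
(5,1): flips 1 -> legal
(5,2): flips 1 -> legal
(5,3): flips 1 -> legal
B mobility = 9
-- W to move --
(0,5): flips 2 -> legal
(1,2): no bracket -> illegal
(1,4): no bracket -> illegal
(2,0): flips 1 -> legal
(2,1): no bracket -> illegal
(3,0): flips 4 -> legal
(4,0): flips 1 -> legal
(4,1): no bracket -> illegal
(4,3): flips 2 -> legal
(4,4): flips 1 -> legal
(4,5): no bracket -> illegal
W mobility = 6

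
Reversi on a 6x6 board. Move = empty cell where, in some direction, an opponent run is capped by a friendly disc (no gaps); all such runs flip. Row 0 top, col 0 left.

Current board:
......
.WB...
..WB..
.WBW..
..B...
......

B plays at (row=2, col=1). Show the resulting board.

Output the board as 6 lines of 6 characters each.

Place B at (2,1); scan 8 dirs for brackets.
Dir NW: first cell '.' (not opp) -> no flip
Dir N: opp run (1,1), next='.' -> no flip
Dir NE: first cell 'B' (not opp) -> no flip
Dir W: first cell '.' (not opp) -> no flip
Dir E: opp run (2,2) capped by B -> flip
Dir SW: first cell '.' (not opp) -> no flip
Dir S: opp run (3,1), next='.' -> no flip
Dir SE: first cell 'B' (not opp) -> no flip
All flips: (2,2)

Answer: ......
.WB...
.BBB..
.WBW..
..B...
......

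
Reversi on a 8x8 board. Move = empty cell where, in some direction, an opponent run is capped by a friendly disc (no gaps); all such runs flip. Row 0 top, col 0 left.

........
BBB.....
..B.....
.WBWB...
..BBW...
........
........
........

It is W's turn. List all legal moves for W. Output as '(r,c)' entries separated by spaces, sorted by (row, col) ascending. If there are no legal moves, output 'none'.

(0,0): flips 2 -> legal
(0,1): no bracket -> illegal
(0,2): no bracket -> illegal
(0,3): no bracket -> illegal
(1,3): flips 1 -> legal
(2,0): no bracket -> illegal
(2,1): no bracket -> illegal
(2,3): no bracket -> illegal
(2,4): flips 1 -> legal
(2,5): no bracket -> illegal
(3,5): flips 1 -> legal
(4,1): flips 2 -> legal
(4,5): no bracket -> illegal
(5,1): flips 1 -> legal
(5,2): no bracket -> illegal
(5,3): flips 2 -> legal
(5,4): no bracket -> illegal

Answer: (0,0) (1,3) (2,4) (3,5) (4,1) (5,1) (5,3)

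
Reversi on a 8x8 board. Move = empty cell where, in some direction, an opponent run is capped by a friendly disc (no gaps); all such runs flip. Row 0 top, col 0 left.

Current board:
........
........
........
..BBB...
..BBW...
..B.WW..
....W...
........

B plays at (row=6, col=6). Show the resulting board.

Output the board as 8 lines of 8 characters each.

Answer: ........
........
........
..BBB...
..BBB...
..B.WB..
....W.B.
........

Derivation:
Place B at (6,6); scan 8 dirs for brackets.
Dir NW: opp run (5,5) (4,4) capped by B -> flip
Dir N: first cell '.' (not opp) -> no flip
Dir NE: first cell '.' (not opp) -> no flip
Dir W: first cell '.' (not opp) -> no flip
Dir E: first cell '.' (not opp) -> no flip
Dir SW: first cell '.' (not opp) -> no flip
Dir S: first cell '.' (not opp) -> no flip
Dir SE: first cell '.' (not opp) -> no flip
All flips: (4,4) (5,5)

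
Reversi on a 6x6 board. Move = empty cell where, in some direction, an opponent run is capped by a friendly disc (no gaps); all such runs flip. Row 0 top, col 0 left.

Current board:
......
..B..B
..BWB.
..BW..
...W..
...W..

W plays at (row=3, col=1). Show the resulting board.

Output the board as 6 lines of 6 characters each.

Place W at (3,1); scan 8 dirs for brackets.
Dir NW: first cell '.' (not opp) -> no flip
Dir N: first cell '.' (not opp) -> no flip
Dir NE: opp run (2,2), next='.' -> no flip
Dir W: first cell '.' (not opp) -> no flip
Dir E: opp run (3,2) capped by W -> flip
Dir SW: first cell '.' (not opp) -> no flip
Dir S: first cell '.' (not opp) -> no flip
Dir SE: first cell '.' (not opp) -> no flip
All flips: (3,2)

Answer: ......
..B..B
..BWB.
.WWW..
...W..
...W..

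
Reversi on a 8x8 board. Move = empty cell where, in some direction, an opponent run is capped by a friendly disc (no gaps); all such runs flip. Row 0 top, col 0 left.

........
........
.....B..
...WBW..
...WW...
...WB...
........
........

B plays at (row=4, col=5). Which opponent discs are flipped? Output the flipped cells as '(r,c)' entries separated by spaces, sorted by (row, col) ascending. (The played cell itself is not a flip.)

Answer: (3,5)

Derivation:
Dir NW: first cell 'B' (not opp) -> no flip
Dir N: opp run (3,5) capped by B -> flip
Dir NE: first cell '.' (not opp) -> no flip
Dir W: opp run (4,4) (4,3), next='.' -> no flip
Dir E: first cell '.' (not opp) -> no flip
Dir SW: first cell 'B' (not opp) -> no flip
Dir S: first cell '.' (not opp) -> no flip
Dir SE: first cell '.' (not opp) -> no flip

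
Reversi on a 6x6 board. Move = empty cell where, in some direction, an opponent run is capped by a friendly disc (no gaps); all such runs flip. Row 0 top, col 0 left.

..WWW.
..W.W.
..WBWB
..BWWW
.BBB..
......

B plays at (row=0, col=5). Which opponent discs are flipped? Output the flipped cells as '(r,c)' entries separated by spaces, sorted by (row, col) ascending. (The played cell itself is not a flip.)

Answer: (1,4)

Derivation:
Dir NW: edge -> no flip
Dir N: edge -> no flip
Dir NE: edge -> no flip
Dir W: opp run (0,4) (0,3) (0,2), next='.' -> no flip
Dir E: edge -> no flip
Dir SW: opp run (1,4) capped by B -> flip
Dir S: first cell '.' (not opp) -> no flip
Dir SE: edge -> no flip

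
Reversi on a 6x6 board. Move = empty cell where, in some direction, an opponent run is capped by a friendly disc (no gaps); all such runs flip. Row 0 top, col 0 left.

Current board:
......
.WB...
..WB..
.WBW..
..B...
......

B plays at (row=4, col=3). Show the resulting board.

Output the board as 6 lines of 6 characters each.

Answer: ......
.WB...
..WB..
.WBB..
..BB..
......

Derivation:
Place B at (4,3); scan 8 dirs for brackets.
Dir NW: first cell 'B' (not opp) -> no flip
Dir N: opp run (3,3) capped by B -> flip
Dir NE: first cell '.' (not opp) -> no flip
Dir W: first cell 'B' (not opp) -> no flip
Dir E: first cell '.' (not opp) -> no flip
Dir SW: first cell '.' (not opp) -> no flip
Dir S: first cell '.' (not opp) -> no flip
Dir SE: first cell '.' (not opp) -> no flip
All flips: (3,3)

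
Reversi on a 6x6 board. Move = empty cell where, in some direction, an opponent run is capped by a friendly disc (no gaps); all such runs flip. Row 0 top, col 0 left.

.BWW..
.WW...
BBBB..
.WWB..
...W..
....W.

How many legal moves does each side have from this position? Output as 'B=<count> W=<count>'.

-- B to move --
(0,0): flips 1 -> legal
(0,4): flips 2 -> legal
(1,0): no bracket -> illegal
(1,3): no bracket -> illegal
(1,4): no bracket -> illegal
(3,0): flips 2 -> legal
(3,4): no bracket -> illegal
(4,0): flips 1 -> legal
(4,1): flips 2 -> legal
(4,2): flips 2 -> legal
(4,4): no bracket -> illegal
(4,5): no bracket -> illegal
(5,2): no bracket -> illegal
(5,3): flips 1 -> legal
(5,5): no bracket -> illegal
B mobility = 7
-- W to move --
(0,0): flips 1 -> legal
(1,0): flips 1 -> legal
(1,3): flips 3 -> legal
(1,4): flips 1 -> legal
(2,4): no bracket -> illegal
(3,0): flips 1 -> legal
(3,4): flips 2 -> legal
(4,2): no bracket -> illegal
(4,4): flips 2 -> legal
W mobility = 7

Answer: B=7 W=7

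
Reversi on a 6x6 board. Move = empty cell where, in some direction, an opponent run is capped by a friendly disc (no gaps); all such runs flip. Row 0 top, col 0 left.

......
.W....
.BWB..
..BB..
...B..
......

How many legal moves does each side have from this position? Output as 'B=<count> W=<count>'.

-- B to move --
(0,0): flips 2 -> legal
(0,1): flips 1 -> legal
(0,2): no bracket -> illegal
(1,0): no bracket -> illegal
(1,2): flips 1 -> legal
(1,3): no bracket -> illegal
(2,0): no bracket -> illegal
(3,1): no bracket -> illegal
B mobility = 3
-- W to move --
(1,0): no bracket -> illegal
(1,2): no bracket -> illegal
(1,3): no bracket -> illegal
(1,4): no bracket -> illegal
(2,0): flips 1 -> legal
(2,4): flips 1 -> legal
(3,0): no bracket -> illegal
(3,1): flips 1 -> legal
(3,4): no bracket -> illegal
(4,1): no bracket -> illegal
(4,2): flips 1 -> legal
(4,4): flips 1 -> legal
(5,2): no bracket -> illegal
(5,3): no bracket -> illegal
(5,4): no bracket -> illegal
W mobility = 5

Answer: B=3 W=5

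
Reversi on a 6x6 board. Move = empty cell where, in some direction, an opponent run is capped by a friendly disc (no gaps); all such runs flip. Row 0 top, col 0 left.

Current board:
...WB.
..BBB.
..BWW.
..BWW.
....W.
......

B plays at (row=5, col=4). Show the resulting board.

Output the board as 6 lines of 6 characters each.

Place B at (5,4); scan 8 dirs for brackets.
Dir NW: first cell '.' (not opp) -> no flip
Dir N: opp run (4,4) (3,4) (2,4) capped by B -> flip
Dir NE: first cell '.' (not opp) -> no flip
Dir W: first cell '.' (not opp) -> no flip
Dir E: first cell '.' (not opp) -> no flip
Dir SW: edge -> no flip
Dir S: edge -> no flip
Dir SE: edge -> no flip
All flips: (2,4) (3,4) (4,4)

Answer: ...WB.
..BBB.
..BWB.
..BWB.
....B.
....B.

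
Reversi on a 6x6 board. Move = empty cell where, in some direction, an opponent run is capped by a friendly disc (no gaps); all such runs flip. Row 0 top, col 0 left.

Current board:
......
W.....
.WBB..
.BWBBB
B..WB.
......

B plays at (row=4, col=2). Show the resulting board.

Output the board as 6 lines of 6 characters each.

Answer: ......
W.....
.WBB..
.BBBBB
B.BBB.
......

Derivation:
Place B at (4,2); scan 8 dirs for brackets.
Dir NW: first cell 'B' (not opp) -> no flip
Dir N: opp run (3,2) capped by B -> flip
Dir NE: first cell 'B' (not opp) -> no flip
Dir W: first cell '.' (not opp) -> no flip
Dir E: opp run (4,3) capped by B -> flip
Dir SW: first cell '.' (not opp) -> no flip
Dir S: first cell '.' (not opp) -> no flip
Dir SE: first cell '.' (not opp) -> no flip
All flips: (3,2) (4,3)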